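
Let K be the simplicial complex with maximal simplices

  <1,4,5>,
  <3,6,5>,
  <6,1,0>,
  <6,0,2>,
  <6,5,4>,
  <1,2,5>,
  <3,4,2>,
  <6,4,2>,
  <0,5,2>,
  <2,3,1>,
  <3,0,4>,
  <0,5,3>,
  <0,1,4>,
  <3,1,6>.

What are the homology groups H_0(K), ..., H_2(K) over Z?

Take the total order 0 < 1 < 2 < 3 < 4 < 5 < 6 on the vertex set. Then K (dimension 2) consists of the simplices:

  0-simplices (7): [0], [1], [2], [3], [4], [5], [6]
  1-simplices (21): [0,1], [0,2], [0,3], [0,4], [0,5], [0,6], [1,2], [1,3], [1,4], [1,5], [1,6], [2,3], [2,4], [2,5], [2,6], [3,4], [3,5], [3,6], [4,5], [4,6], [5,6]
  2-simplices (14): [0,1,4], [0,1,6], [0,2,5], [0,2,6], [0,3,4], [0,3,5], [1,2,3], [1,2,5], [1,3,6], [1,4,5], [2,3,4], [2,4,6], [3,5,6], [4,5,6]

giving chain groups C_0 ≅ Z^7, C_1 ≅ Z^21, C_2 ≅ Z^14.

Boundary ∂_1: C_1 → C_0 is given by ∂[p,q] = [q] − [p].
As a 7×21 matrix over Z this has rank 6, with invariant factors (1,1,1,1,1,1).

∂_2: C_2 → C_1 acts by ∂[p,q,r] = [q,r] − [p,r] + [p,q]. For instance
  ∂[1,3,6] = [3,6] − [1,6] + [1,3],
  ∂[0,3,4] = [3,4] − [0,4] + [0,3].
This gives a 21×14 integer matrix of rank 13; reducing to Smith normal form yields diagonal entries (1,1,1,1,1,1,1,1,1,1,1,1,1).

From H_k ≅ ker(∂_k) / im(∂_{k+1}) we obtain:

  H_0: rank C_0 − rank ∂_1 = 7 − 6 = 1, and the invariant factors of ∂_1 are all 1, so H_0 ≅ Z.
  H_1: rank ker ∂_1 − rank ∂_2 = (21 − 6) − 13 = 2, and the invariant factors of ∂_2 are all 1, so H_1 ≅ Z^2.
  H_2: rank ker ∂_2 − rank ∂_3 = (14 − 13) − 0 = 1, and there is no ∂_3, so H_2 ≅ Z.

As a check, the Euler characteristic is 7 − 21 + 14 = 0, which agrees with 1 − 2 + 1 = 0.

H_0 = Z,  H_1 = Z^2,  H_2 = Z.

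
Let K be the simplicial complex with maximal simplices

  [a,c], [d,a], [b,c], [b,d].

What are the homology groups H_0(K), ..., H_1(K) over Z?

Fix the vertex order a < b < c < d and write every simplex with vertices in increasing order. Then dim K = 1 and the simplices of K are:

  0-simplices (4): a, b, c, d
  1-simplices (4): ac, ad, bc, bd

so the chain groups are C_0 ≅ Z^4, C_1 ≅ Z^4.

Boundary ∂_1: C_1 → C_0 is given by ∂[p,q] = [q] − [p].
This gives a 4×4 integer matrix of rank 3; reducing to Smith normal form yields diagonal entries (1,1,1).

From H_k ≅ ker(∂_k) / im(∂_{k+1}) we obtain:

  H_0: rank C_0 − rank ∂_1 = 4 − 3 = 1, and the invariant factors of ∂_1 are all 1, so H_0 ≅ Z.
  H_1: rank ker ∂_1 − rank ∂_2 = (4 − 3) − 0 = 1, and there is no ∂_2, so H_1 ≅ Z.

As a check, the Euler characteristic is 4 − 4 = 0, which agrees with 1 − 1 = 0.

H_0 = Z,  H_1 = Z.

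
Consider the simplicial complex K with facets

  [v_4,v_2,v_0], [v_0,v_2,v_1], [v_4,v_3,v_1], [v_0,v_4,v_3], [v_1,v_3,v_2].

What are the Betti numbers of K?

K has 5 vertices, 10 edges, 5 triangles.
rank ∂_0 = 0, rank ∂_1 = 4 ⇒ b_0 = 5 − 0 − 4 = 1; all invariant factors of ∂_1 are 1 so no torsion. So H_0 ≅ Z.
rank ∂_1 = 4, rank ∂_2 = 5 ⇒ b_1 = 10 − 4 − 5 = 1; all invariant factors of ∂_2 are 1 so no torsion. So H_1 ≅ Z.
rank ∂_2 = 5, rank ∂_3 = 0 ⇒ b_2 = 5 − 5 − 0 = 0. So H_2 ≅ 0.

b_0 = 1, b_1 = 1, b_2 = 0.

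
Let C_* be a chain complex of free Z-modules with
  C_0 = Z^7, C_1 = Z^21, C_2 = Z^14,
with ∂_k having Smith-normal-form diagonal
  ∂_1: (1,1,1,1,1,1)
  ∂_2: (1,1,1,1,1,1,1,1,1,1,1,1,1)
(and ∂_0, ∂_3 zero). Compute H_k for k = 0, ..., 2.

H_0: b_0 = 7 − 0 − 6 = 1; torsion from ∂_1 factors > 1: none. So H_0 ≅ Z.
H_1: b_1 = 21 − 6 − 13 = 2; torsion from ∂_2 factors > 1: none. So H_1 ≅ Z^2.
H_2: b_2 = 14 − 13 − 0 = 1; torsion from ∂_3 factors > 1: none. So H_2 ≅ Z.

H_0 ≅ Z,  H_1 ≅ Z^2,  H_2 ≅ Z.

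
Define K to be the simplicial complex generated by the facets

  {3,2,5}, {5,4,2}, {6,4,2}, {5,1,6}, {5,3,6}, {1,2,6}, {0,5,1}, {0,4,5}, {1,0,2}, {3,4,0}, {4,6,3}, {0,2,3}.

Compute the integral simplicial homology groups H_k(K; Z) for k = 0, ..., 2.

H_0 = Z,  H_1 = Z/2Z,  H_2 = 0.

Take the total order 0 < 1 < 2 < 3 < 4 < 5 < 6 on the vertex set. Then K (dimension 2) consists of the simplices:

  0-simplices (7): [0], [1], [2], [3], [4], [5], [6]
  1-simplices (18): [0,1], [0,2], [0,3], [0,4], [0,5], [1,2], [1,5], [1,6], [2,3], [2,4], [2,5], [2,6], [3,4], [3,5], [3,6], [4,5], [4,6], [5,6]
  2-simplices (12): [0,1,2], [0,1,5], [0,2,3], [0,3,4], [0,4,5], [1,2,6], [1,5,6], [2,3,5], [2,4,5], [2,4,6], [3,4,6], [3,5,6]

giving chain groups C_0 ≅ Z^7, C_1 ≅ Z^18, C_2 ≅ Z^12.

The boundary map ∂_1: C_1 → C_0 sends each edge [p,q] (with p < q) to q − p.
This gives a 7×18 integer matrix of rank 6; reducing to Smith normal form yields diagonal entries (1,1,1,1,1,1).

Boundary ∂_2: C_2 → C_1 sends each 2-simplex [p,q,r] to [q,r] − [p,r] + [p,q]. For instance
  ∂[2,3,5] = [3,5] − [2,5] + [2,3],
  ∂[2,4,6] = [4,6] − [2,6] + [2,4].
The 18×12 boundary matrix has rank 12 and Smith normal form diag(1,1,1,1,1,1,1,1,1,1,1,2).

From H_k ≅ ker(∂_k) / im(∂_{k+1}) we obtain:

  H_0: rank C_0 − rank ∂_1 = 7 − 6 = 1, and the invariant factors of ∂_1 are all 1, so H_0 ≅ Z.
  H_1: rank ker ∂_1 − rank ∂_2 = (18 − 6) − 12 = 0, and ∂_2 has invariant factor 2 > 1, so H_1 ≅ Z/2Z.
  H_2: rank ker ∂_2 − rank ∂_3 = (12 − 12) − 0 = 0, and there is no ∂_3, so H_2 ≅ 0.

(K is a triangulation of the real projective plane RP^2.)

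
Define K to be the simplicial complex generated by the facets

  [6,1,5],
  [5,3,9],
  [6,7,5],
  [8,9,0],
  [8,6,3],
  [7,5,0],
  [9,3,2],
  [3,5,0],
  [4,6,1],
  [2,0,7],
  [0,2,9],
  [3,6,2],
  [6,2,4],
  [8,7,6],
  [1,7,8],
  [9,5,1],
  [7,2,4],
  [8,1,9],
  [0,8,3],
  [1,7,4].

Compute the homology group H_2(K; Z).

H_2 = 0.

Order the vertices as 0 < 1 < 2 < 3 < 4 < 5 < 6 < 7 < 8 < 9. Listing each simplex with vertices in this order, K has dimension 2 with simplices:

  0-simplices (10): [0], [1], [2], [3], [4], [5], [6], [7], [8], [9]
  1-simplices (30): (30 of them)
  2-simplices (20): (20 of them)

so the chain groups are C_0 ≅ Z^10, C_1 ≅ Z^30, C_2 ≅ Z^20.

∂_1: C_1 → C_0 sends each edge [p,q] (with p < q) to q − p. For instance
  ∂[3,9] = [9] − [3].
This gives a 10×30 integer matrix of rank 9; reducing to Smith normal form yields diagonal entries (1,1,1,1,1,1,1,1,1).

The boundary map ∂_2: C_2 → C_1 maps a triangle to the signed sum of its edges. For instance
  ∂[1,4,6] = [4,6] − [1,6] + [1,4],
  ∂[1,7,8] = [7,8] − [1,8] + [1,7].
The resulting 30×20 matrix has rank 20, and its Smith normal form has invariant factors (1,1,1,1,1,1,1,1,1,1,1,1,1,1,1,1,1,1,1,2).

Computing H_k = (kernel of ∂_k) / (image of ∂_{k+1}):

  H_2: rank ker ∂_2 − rank ∂_3 = (20 − 20) − 0 = 0, and there is no ∂_3, so H_2 = 0.

(K is a triangulation of the Klein bottle.)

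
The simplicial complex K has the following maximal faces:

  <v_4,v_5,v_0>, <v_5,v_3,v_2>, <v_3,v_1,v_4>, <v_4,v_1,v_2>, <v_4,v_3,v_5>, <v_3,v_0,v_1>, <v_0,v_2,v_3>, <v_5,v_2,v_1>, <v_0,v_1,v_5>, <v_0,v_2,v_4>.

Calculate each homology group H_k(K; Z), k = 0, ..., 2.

H_0 = Z,  H_1 = Z/2,  H_2 = 0.

Order the vertices as v_0 < v_1 < v_2 < v_3 < v_4 < v_5. Listing each simplex with vertices in this order, K has dimension 2 with simplices:

  0-simplices (6): [v_0], [v_1], [v_2], [v_3], [v_4], [v_5]
  1-simplices (15): (15 of them)
  2-simplices (10): [v_0,v_1,v_3], [v_0,v_1,v_5], [v_0,v_2,v_3], [v_0,v_2,v_4], [v_0,v_4,v_5], [v_1,v_2,v_4], [v_1,v_2,v_5], [v_1,v_3,v_4], [v_2,v_3,v_5], [v_3,v_4,v_5]

so the chain groups are C_0 ≅ Z^6, C_1 ≅ Z^15, C_2 ≅ Z^10.

The boundary map ∂_1: C_1 → C_0 sends each edge [p,q] (with p < q) to q − p.
This gives a 6×15 integer matrix of rank 5; reducing to Smith normal form yields diagonal entries (1,1,1,1,1).

∂_2: C_2 → C_1 maps a triangle to the signed sum of its edges. For instance
  ∂[v_2,v_3,v_5] = [v_3,v_5] − [v_2,v_5] + [v_2,v_3],
  ∂[v_1,v_3,v_4] = [v_3,v_4] − [v_1,v_4] + [v_1,v_3].
As a 15×10 matrix over Z this has rank 10, with invariant factors (1,1,1,1,1,1,1,1,1,2).

Computing H_k = (kernel of ∂_k) / (image of ∂_{k+1}):

  H_0: rank C_0 − rank ∂_1 = 6 − 5 = 1, and the invariant factors of ∂_1 are all 1, so H_0 ≅ Z.
  H_1: rank ker ∂_1 − rank ∂_2 = (15 − 5) − 10 = 0, and ∂_2 has invariant factor 2 > 1, so H_1 ≅ Z/2.
  H_2: rank ker ∂_2 − rank ∂_3 = (10 − 10) − 0 = 0, and there is no ∂_3, so H_2 ≅ 0.

As a check, the Euler characteristic is 6 − 15 + 10 = 1, which agrees with 1 − 0 + 0 = 1.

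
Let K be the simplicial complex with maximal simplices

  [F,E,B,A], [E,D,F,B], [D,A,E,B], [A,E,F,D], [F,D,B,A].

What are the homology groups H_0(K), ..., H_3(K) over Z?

Take the total order A < B < D < E < F on the vertex set. Then K (dimension 3) consists of the simplices:

  0-simplices (5): A, B, D, E, F
  1-simplices (10): AB, AD, AE, AF, BD, BE, BF, DE, DF, EF
  2-simplices (10): ABD, ABE, ABF, ADE, ADF, AEF, BDE, BDF, BEF, DEF
  3-simplices (5): ABDE, ABDF, ABEF, ADEF, BDEF

Hence C_0 ≅ Z^5, C_1 ≅ Z^10, C_2 ≅ Z^10, C_3 ≅ Z^5.

Boundary ∂_1: C_1 → C_0 sends each edge [p,q] (with p < q) to q − p.
As a 5×10 matrix over Z this has rank 4, with invariant factors (1,1,1,1).

The boundary map ∂_2: C_2 → C_1 sends each 2-simplex [p,q,r] to [q,r] − [p,r] + [p,q]. For instance
  ∂ABD = BD − AD + AB,
  ∂ABE = BE − AE + AB.
As a 10×10 matrix over Z this has rank 6, with invariant factors (1,1,1,1,1,1).

Boundary ∂_3: C_3 → C_2 sends each 3-simplex σ to the alternating sum Σ_i (−1)^i (σ with its i-th vertex removed). For instance
  ∂BDEF = DEF − BEF + BDF − BDE,
  ∂ABDE = BDE − ADE + ABE − ABD.
As a 10×5 matrix over Z this has rank 4, with invariant factors (1,1,1,1).

Now H_k = ker ∂_k / im ∂_{k+1}, so:

  H_0: rank C_0 − rank ∂_1 = 5 − 4 = 1, and the invariant factors of ∂_1 are all 1, so H_0 ≅ Z.
  H_1: rank ker ∂_1 − rank ∂_2 = (10 − 4) − 6 = 0, and the invariant factors of ∂_2 are all 1, so H_1 ≅ 0.
  H_2: rank ker ∂_2 − rank ∂_3 = (10 − 6) − 4 = 0, and the invariant factors of ∂_3 are all 1, so H_2 ≅ 0.
  H_3: rank ker ∂_3 − rank ∂_4 = (5 − 4) − 0 = 1, and there is no ∂_4, so H_3 ≅ Z.

As a check, the Euler characteristic is 5 − 10 + 10 − 5 = 0, which agrees with 1 − 0 + 0 − 1 = 0.

H_0 = Z,  H_1 = 0,  H_2 = 0,  H_3 = Z.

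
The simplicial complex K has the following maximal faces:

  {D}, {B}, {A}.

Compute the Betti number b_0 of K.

Fix the vertex order A < B < D and write every simplex with vertices in increasing order. Then dim K = 0 and the simplices of K are:

  0-simplices (3): A, B, D

giving chain groups C_0 ≅ Z^3.

Reading off H_k = ker ∂_k / im ∂_{k+1}:

  H_0: rank C_0 − rank ∂_1 = 3 − 0 = 3, and there is no ∂_1, so H_0 = Z^3.

Hence the Betti numbers are b_0 = 3.

b_0 = 3.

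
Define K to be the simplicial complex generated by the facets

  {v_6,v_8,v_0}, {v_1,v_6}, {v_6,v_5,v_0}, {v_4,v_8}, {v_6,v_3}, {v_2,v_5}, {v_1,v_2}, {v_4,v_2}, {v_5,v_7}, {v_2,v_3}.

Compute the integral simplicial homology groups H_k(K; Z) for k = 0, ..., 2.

Order the vertices as v_0 < v_1 < v_2 < v_3 < v_4 < v_5 < v_6 < v_7 < v_8. Listing each simplex with vertices in this order, K has dimension 2 with simplices:

  0-simplices (9): [v_0], [v_1], [v_2], [v_3], [v_4], [v_5], [v_6], [v_7], [v_8]
  1-simplices (13): [v_0,v_5], [v_0,v_6], [v_0,v_8], [v_1,v_2], [v_1,v_6], [v_2,v_3], [v_2,v_4], [v_2,v_5], [v_3,v_6], [v_4,v_8], [v_5,v_6], [v_5,v_7], [v_6,v_8]
  2-simplices (2): [v_0,v_5,v_6], [v_0,v_6,v_8]

Hence C_0 ≅ Z^9, C_1 ≅ Z^13, C_2 ≅ Z^2.

The boundary map ∂_1: C_1 → C_0 maps an edge to its endpoints' difference, ∂[p,q] = q − p. For instance
  ∂[v_1,v_2] = [v_2] − [v_1].
The 9×13 boundary matrix has rank 8 and Smith normal form diag(1,1,1,1,1,1,1,1).

The boundary map ∂_2: C_2 → C_1 maps a triangle to the signed sum of its edges. For instance
  ∂[v_0,v_6,v_8] = [v_6,v_8] − [v_0,v_8] + [v_0,v_6],
  ∂[v_0,v_5,v_6] = [v_5,v_6] − [v_0,v_6] + [v_0,v_5].
As a 13×2 matrix over Z this has rank 2, with invariant factors (1,1).

Now H_k = ker ∂_k / im ∂_{k+1}, so:

  H_0: rank C_0 − rank ∂_1 = 9 − 8 = 1, and the invariant factors of ∂_1 are all 1, so H_0 = Z.
  H_1: rank ker ∂_1 − rank ∂_2 = (13 − 8) − 2 = 3, and the invariant factors of ∂_2 are all 1, so H_1 = Z^3.
  H_2: rank ker ∂_2 − rank ∂_3 = (2 − 2) − 0 = 0, and there is no ∂_3, so H_2 = 0.

As a check, the Euler characteristic is 9 − 13 + 2 = -2, which agrees with 1 − 3 + 0 = -2.

H_0 ≅ Z,  H_1 ≅ Z^3,  H_2 = 0.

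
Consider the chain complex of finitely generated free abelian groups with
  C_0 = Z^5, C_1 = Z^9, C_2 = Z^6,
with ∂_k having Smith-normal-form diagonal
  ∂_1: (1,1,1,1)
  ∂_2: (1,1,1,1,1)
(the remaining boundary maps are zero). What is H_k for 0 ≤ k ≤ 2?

H_0 = Z,  H_1 = 0,  H_2 = Z.

H_0: b_0 = 5 − 0 − 4 = 1; torsion from ∂_1 factors > 1: none. So H_0 = Z.
H_1: b_1 = 9 − 4 − 5 = 0; torsion from ∂_2 factors > 1: none. So H_1 = 0.
H_2: b_2 = 6 − 5 − 0 = 1; torsion from ∂_3 factors > 1: none. So H_2 = Z.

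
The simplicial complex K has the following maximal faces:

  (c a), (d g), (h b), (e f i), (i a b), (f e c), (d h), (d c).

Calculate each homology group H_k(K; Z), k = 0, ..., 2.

Order the vertices as a < b < c < d < e < f < g < h < i. Listing each simplex with vertices in this order, K has dimension 2 with simplices:

  0-simplices (9): a, b, c, d, e, f, g, h, i
  1-simplices (13): ab, ac, ai, bh, bi, cd, ce, cf, dg, dh, ef, ei, fi
  2-simplices (3): abi, cef, efi

so the chain groups are C_0 ≅ Z^9, C_1 ≅ Z^13, C_2 ≅ Z^3.

The boundary map ∂_1: C_1 → C_0 sends each edge [p,q] (with p < q) to q − p.
This gives a 9×13 integer matrix of rank 8; reducing to Smith normal form yields diagonal entries (1,1,1,1,1,1,1,1).

The boundary map ∂_2: C_2 → C_1 maps a triangle to the signed sum of its edges. For instance
  ∂abi = bi − ai + ab,
  ∂efi = fi − ei + ef.
The 13×3 boundary matrix has rank 3 and Smith normal form diag(1,1,1).

From H_k ≅ ker(∂_k) / im(∂_{k+1}) we obtain:

  H_0: rank C_0 − rank ∂_1 = 9 − 8 = 1, and the invariant factors of ∂_1 are all 1, so H_0 = Z.
  H_1: rank ker ∂_1 − rank ∂_2 = (13 − 8) − 3 = 2, and the invariant factors of ∂_2 are all 1, so H_1 = Z^2.
  H_2: rank ker ∂_2 − rank ∂_3 = (3 − 3) − 0 = 0, and there is no ∂_3, so H_2 = 0.

As a check, the Euler characteristic is 9 − 13 + 3 = -1, which agrees with 1 − 2 + 0 = -1.

H_0 = Z,  H_1 = Z^2,  H_2 = 0.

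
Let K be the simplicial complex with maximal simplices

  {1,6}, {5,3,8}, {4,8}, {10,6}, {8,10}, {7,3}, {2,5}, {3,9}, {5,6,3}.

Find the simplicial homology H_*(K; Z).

H_0 = Z,  H_1 = Z,  H_2 = 0.

Order the vertices as 1 < 2 < 3 < 4 < 5 < 6 < 7 < 8 < 9 < 10. Listing each simplex with vertices in this order, K has dimension 2 with simplices:

  0-simplices (10): [1], [2], [3], [4], [5], [6], [7], [8], [9], [10]
  1-simplices (12): [1,6], [2,5], [3,5], [3,6], [3,7], [3,8], [3,9], [4,8], [5,6], [5,8], [6,10], [8,10]
  2-simplices (2): [3,5,6], [3,5,8]

so the chain groups are C_0 ≅ Z^10, C_1 ≅ Z^12, C_2 ≅ Z^2.

The boundary map ∂_1: C_1 → C_0 sends each edge [p,q] (with p < q) to q − p. For instance
  ∂[8,10] = [10] − [8].
The 10×12 boundary matrix has rank 9 and Smith normal form diag(1,1,1,1,1,1,1,1,1).

Boundary ∂_2: C_2 → C_1 acts by ∂[p,q,r] = [q,r] − [p,r] + [p,q]. For instance
  ∂[3,5,8] = [5,8] − [3,8] + [3,5],
  ∂[3,5,6] = [5,6] − [3,6] + [3,5].
As a 12×2 matrix over Z this has rank 2, with invariant factors (1,1).

Computing H_k = (kernel of ∂_k) / (image of ∂_{k+1}):

  H_0: rank C_0 − rank ∂_1 = 10 − 9 = 1, and the invariant factors of ∂_1 are all 1, so H_0 = Z.
  H_1: rank ker ∂_1 − rank ∂_2 = (12 − 9) − 2 = 1, and the invariant factors of ∂_2 are all 1, so H_1 = Z.
  H_2: rank ker ∂_2 − rank ∂_3 = (2 − 2) − 0 = 0, and there is no ∂_3, so H_2 = 0.

As a check, the Euler characteristic is 10 − 12 + 2 = 0, which agrees with 1 − 1 + 0 = 0.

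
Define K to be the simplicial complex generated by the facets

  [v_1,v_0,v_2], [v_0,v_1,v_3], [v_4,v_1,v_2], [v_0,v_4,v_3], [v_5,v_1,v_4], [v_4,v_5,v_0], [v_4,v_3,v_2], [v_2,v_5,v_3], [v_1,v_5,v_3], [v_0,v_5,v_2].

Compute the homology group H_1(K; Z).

H_1 = Z/2.

We work with the vertex ordering v_0 < v_1 < v_2 < v_3 < v_4 < v_5. The simplices of K, each written with vertices in increasing order, are:

  0-simplices (6): [v_0], [v_1], [v_2], [v_3], [v_4], [v_5]
  1-simplices (15): (15 of them)
  2-simplices (10): [v_0,v_1,v_2], [v_0,v_1,v_3], [v_0,v_2,v_5], [v_0,v_3,v_4], [v_0,v_4,v_5], [v_1,v_2,v_4], [v_1,v_3,v_5], [v_1,v_4,v_5], [v_2,v_3,v_4], [v_2,v_3,v_5]

giving chain groups C_0 ≅ Z^6, C_1 ≅ Z^15, C_2 ≅ Z^10.

The boundary map ∂_1: C_1 → C_0 is given by ∂[p,q] = [q] − [p].
The 6×15 boundary matrix has rank 5 and Smith normal form diag(1,1,1,1,1).

∂_2: C_2 → C_1 maps a triangle to the signed sum of its edges. For instance
  ∂[v_0,v_1,v_3] = [v_1,v_3] − [v_0,v_3] + [v_0,v_1],
  ∂[v_2,v_3,v_5] = [v_3,v_5] − [v_2,v_5] + [v_2,v_3].
The resulting 15×10 matrix has rank 10, and its Smith normal form has invariant factors (1,1,1,1,1,1,1,1,1,2).

Now H_k = ker ∂_k / im ∂_{k+1}, so:

  H_1: rank ker ∂_1 − rank ∂_2 = (15 − 5) − 10 = 0, and ∂_2 has invariant factor 2 > 1, so H_1 ≅ Z/2.

(K is a triangulation of the real projective plane RP^2.)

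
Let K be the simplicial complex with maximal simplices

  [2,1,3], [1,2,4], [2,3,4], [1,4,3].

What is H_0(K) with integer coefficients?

Take the total order 1 < 2 < 3 < 4 on the vertex set. Then K (dimension 2) consists of the simplices:

  0-simplices (4): [1], [2], [3], [4]
  1-simplices (6): [1,2], [1,3], [1,4], [2,3], [2,4], [3,4]
  2-simplices (4): [1,2,3], [1,2,4], [1,3,4], [2,3,4]

so the chain groups are C_0 ≅ Z^4, C_1 ≅ Z^6, C_2 ≅ Z^4.

∂_1: C_1 → C_0 maps an edge to its endpoints' difference, ∂[p,q] = q − p. For instance
  ∂[1,4] = [4] − [1].
As a 4×6 matrix over Z this has rank 3, with invariant factors (1,1,1).

The boundary map ∂_2: C_2 → C_1 acts by ∂[p,q,r] = [q,r] − [p,r] + [p,q]. For instance
  ∂[2,3,4] = [3,4] − [2,4] + [2,3],
  ∂[1,3,4] = [3,4] − [1,4] + [1,3].
The resulting 6×4 matrix has rank 3, and its Smith normal form has invariant factors (1,1,1).

Now H_k = ker ∂_k / im ∂_{k+1}, so:

  H_0: rank C_0 − rank ∂_1 = 4 − 3 = 1, and the invariant factors of ∂_1 are all 1, so H_0 = Z.

H_0 ≅ Z.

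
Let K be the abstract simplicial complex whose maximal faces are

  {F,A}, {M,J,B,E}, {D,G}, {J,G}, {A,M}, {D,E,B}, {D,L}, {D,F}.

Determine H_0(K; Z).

H_0 = Z.

Fix the vertex order A < B < D < E < F < G < J < L < M and write every simplex with vertices in increasing order. Then dim K = 3 and the simplices of K are:

  0-simplices (9): A, B, D, E, F, G, J, L, M
  1-simplices (14): AF, AM, BD, BE, BJ, BM, DE, DF, DG, DL, EJ, EM, GJ, JM
  2-simplices (5): BDE, BEJ, BEM, BJM, EJM
  3-simplices (1): BEJM

Hence C_0 ≅ Z^9, C_1 ≅ Z^14, C_2 ≅ Z^5, C_3 ≅ Z^1.

The boundary map ∂_1: C_1 → C_0 maps an edge to its endpoints' difference, ∂[p,q] = q − p. For instance
  ∂DG = G − D.
The 9×14 boundary matrix has rank 8 and Smith normal form diag(1,1,1,1,1,1,1,1).

∂_2: C_2 → C_1 maps a triangle to the signed sum of its edges. For instance
  ∂BJM = JM − BM + BJ,
  ∂BEJ = EJ − BJ + BE.
This gives a 14×5 integer matrix of rank 4; reducing to Smith normal form yields diagonal entries (1,1,1,1).

Boundary ∂_3: C_3 → C_2 sends each 3-simplex σ to the alternating sum Σ_i (−1)^i (σ with its i-th vertex removed). For instance
  ∂BEJM = EJM − BJM + BEM − BEJ.
This gives a 5×1 integer matrix of rank 1; reducing to Smith normal form yields diagonal entries (1).

Computing H_k = (kernel of ∂_k) / (image of ∂_{k+1}):

  H_0: rank C_0 − rank ∂_1 = 9 − 8 = 1, and the invariant factors of ∂_1 are all 1, so H_0 ≅ Z.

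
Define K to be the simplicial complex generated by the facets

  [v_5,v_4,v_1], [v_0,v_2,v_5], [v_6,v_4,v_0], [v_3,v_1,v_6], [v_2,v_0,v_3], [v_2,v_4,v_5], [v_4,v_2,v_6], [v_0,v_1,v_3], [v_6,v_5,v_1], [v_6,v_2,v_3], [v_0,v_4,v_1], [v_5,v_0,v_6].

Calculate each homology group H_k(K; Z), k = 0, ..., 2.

H_0 ≅ Z,  H_1 ≅ Z/2Z,  H_2 = 0.

Take the total order v_0 < v_1 < v_2 < v_3 < v_4 < v_5 < v_6 on the vertex set. Then K (dimension 2) consists of the simplices:

  0-simplices (7): [v_0], [v_1], [v_2], [v_3], [v_4], [v_5], [v_6]
  1-simplices (18): (18 of them)
  2-simplices (12): (12 of them)

giving chain groups C_0 ≅ Z^7, C_1 ≅ Z^18, C_2 ≅ Z^12.

∂_1: C_1 → C_0 maps an edge to its endpoints' difference, ∂[p,q] = q − p. For instance
  ∂[v_2,v_6] = [v_6] − [v_2].
The 7×18 boundary matrix has rank 6 and Smith normal form diag(1,1,1,1,1,1).

Boundary ∂_2: C_2 → C_1 acts by ∂[p,q,r] = [q,r] − [p,r] + [p,q]. For instance
  ∂[v_1,v_3,v_6] = [v_3,v_6] − [v_1,v_6] + [v_1,v_3],
  ∂[v_1,v_4,v_5] = [v_4,v_5] − [v_1,v_5] + [v_1,v_4].
The 18×12 boundary matrix has rank 12 and Smith normal form diag(1,1,1,1,1,1,1,1,1,1,1,2).

Now H_k = ker ∂_k / im ∂_{k+1}, so:

  H_0: rank C_0 − rank ∂_1 = 7 − 6 = 1, and the invariant factors of ∂_1 are all 1, so H_0 = Z.
  H_1: rank ker ∂_1 − rank ∂_2 = (18 − 6) − 12 = 0, and ∂_2 has invariant factor 2 > 1, so H_1 = Z/2Z.
  H_2: rank ker ∂_2 − rank ∂_3 = (12 − 12) − 0 = 0, and there is no ∂_3, so H_2 = 0.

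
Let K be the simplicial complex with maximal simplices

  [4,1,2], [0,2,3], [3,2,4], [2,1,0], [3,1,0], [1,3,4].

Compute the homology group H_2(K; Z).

H_2 ≅ Z.

Order the vertices as 0 < 1 < 2 < 3 < 4. Listing each simplex with vertices in this order, K has dimension 2 with simplices:

  0-simplices (5): [0], [1], [2], [3], [4]
  1-simplices (9): [0,1], [0,2], [0,3], [1,2], [1,3], [1,4], [2,3], [2,4], [3,4]
  2-simplices (6): [0,1,2], [0,1,3], [0,2,3], [1,2,4], [1,3,4], [2,3,4]

giving chain groups C_0 ≅ Z^5, C_1 ≅ Z^9, C_2 ≅ Z^6.

Boundary ∂_1: C_1 → C_0 is given by ∂[p,q] = [q] − [p]. For instance
  ∂[2,4] = [4] − [2].
The resulting 5×9 matrix has rank 4, and its Smith normal form has invariant factors (1,1,1,1).

Boundary ∂_2: C_2 → C_1 maps a triangle to the signed sum of its edges. For instance
  ∂[0,1,2] = [1,2] − [0,2] + [0,1],
  ∂[2,3,4] = [3,4] − [2,4] + [2,3].
The resulting 9×6 matrix has rank 5, and its Smith normal form has invariant factors (1,1,1,1,1).

Computing H_k = (kernel of ∂_k) / (image of ∂_{k+1}):

  H_2: rank ker ∂_2 − rank ∂_3 = (6 − 5) − 0 = 1, and there is no ∂_3, so H_2 ≅ Z.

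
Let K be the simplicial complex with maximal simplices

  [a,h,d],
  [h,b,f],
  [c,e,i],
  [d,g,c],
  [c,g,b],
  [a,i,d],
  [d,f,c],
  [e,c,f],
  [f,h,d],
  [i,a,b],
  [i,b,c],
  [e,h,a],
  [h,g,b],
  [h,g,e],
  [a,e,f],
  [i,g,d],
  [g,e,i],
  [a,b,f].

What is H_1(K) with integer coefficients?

H_1 = Z ⊕ Z/2.

We work with the vertex ordering a < b < c < d < e < f < g < h < i. The simplices of K, each written with vertices in increasing order, are:

  0-simplices (9): a, b, c, d, e, f, g, h, i
  1-simplices (27): ab, ad, ae, af, ah, ai, bc, bf, bg, bh, bi, cd, ce, cf, cg, ci, df, dg, dh, di, ef, eg, eh, ei, fh, gh, gi
  2-simplices (18): abf, abi, adh, adi, aef, aeh, bcg, bci, bfh, bgh, cdf, cdg, cef, cei, dfh, dgi, egh, egi

giving chain groups C_0 ≅ Z^9, C_1 ≅ Z^27, C_2 ≅ Z^18.

The boundary map ∂_1: C_1 → C_0 is given by ∂[p,q] = [q] − [p]. For instance
  ∂ai = i − a.
The 9×27 boundary matrix has rank 8 and Smith normal form diag(1,1,1,1,1,1,1,1).

∂_2: C_2 → C_1 maps a triangle to the signed sum of its edges. For instance
  ∂aef = ef − af + ae,
  ∂egh = gh − eh + eg.
The 27×18 boundary matrix has rank 18 and Smith normal form diag(1,1,1,1,1,1,1,1,1,1,1,1,1,1,1,1,1,2).

Reading off H_k = ker ∂_k / im ∂_{k+1}:

  H_1: rank ker ∂_1 − rank ∂_2 = (27 − 8) − 18 = 1, and ∂_2 has invariant factor 2 > 1, so H_1 ≅ Z ⊕ Z/2.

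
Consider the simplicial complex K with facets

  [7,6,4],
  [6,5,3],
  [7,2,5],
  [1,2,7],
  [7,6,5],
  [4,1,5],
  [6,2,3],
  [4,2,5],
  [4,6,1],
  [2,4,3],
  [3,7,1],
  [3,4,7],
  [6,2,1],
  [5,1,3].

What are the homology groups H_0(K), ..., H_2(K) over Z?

H_0 ≅ Z,  H_1 ≅ Z^2,  H_2 ≅ Z.

Order the vertices as 1 < 2 < 3 < 4 < 5 < 6 < 7. Listing each simplex with vertices in this order, K has dimension 2 with simplices:

  0-simplices (7): [1], [2], [3], [4], [5], [6], [7]
  1-simplices (21): [1,2], [1,3], [1,4], [1,5], [1,6], [1,7], [2,3], [2,4], [2,5], [2,6], [2,7], [3,4], [3,5], [3,6], [3,7], [4,5], [4,6], [4,7], [5,6], [5,7], [6,7]
  2-simplices (14): [1,2,6], [1,2,7], [1,3,5], [1,3,7], [1,4,5], [1,4,6], [2,3,4], [2,3,6], [2,4,5], [2,5,7], [3,4,7], [3,5,6], [4,6,7], [5,6,7]

so the chain groups are C_0 ≅ Z^7, C_1 ≅ Z^21, C_2 ≅ Z^14.

The boundary map ∂_1: C_1 → C_0 is given by ∂[p,q] = [q] − [p]. For instance
  ∂[1,2] = [2] − [1].
The resulting 7×21 matrix has rank 6, and its Smith normal form has invariant factors (1,1,1,1,1,1).

∂_2: C_2 → C_1 acts by ∂[p,q,r] = [q,r] − [p,r] + [p,q]. For instance
  ∂[4,6,7] = [6,7] − [4,7] + [4,6],
  ∂[5,6,7] = [6,7] − [5,7] + [5,6].
The 21×14 boundary matrix has rank 13 and Smith normal form diag(1,1,1,1,1,1,1,1,1,1,1,1,1).

From H_k ≅ ker(∂_k) / im(∂_{k+1}) we obtain:

  H_0: rank C_0 − rank ∂_1 = 7 − 6 = 1, and the invariant factors of ∂_1 are all 1, so H_0 = Z.
  H_1: rank ker ∂_1 − rank ∂_2 = (21 − 6) − 13 = 2, and the invariant factors of ∂_2 are all 1, so H_1 = Z^2.
  H_2: rank ker ∂_2 − rank ∂_3 = (14 − 13) − 0 = 1, and there is no ∂_3, so H_2 = Z.

As a check, the Euler characteristic is 7 − 21 + 14 = 0, which agrees with 1 − 2 + 1 = 0.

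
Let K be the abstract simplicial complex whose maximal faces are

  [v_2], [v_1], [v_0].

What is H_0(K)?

K has 3 vertices.
rank ∂_0 = 0, rank ∂_1 = 0 ⇒ b_0 = 3 − 0 − 0 = 3. So H_0 = Z^3.

H_0 = Z^3.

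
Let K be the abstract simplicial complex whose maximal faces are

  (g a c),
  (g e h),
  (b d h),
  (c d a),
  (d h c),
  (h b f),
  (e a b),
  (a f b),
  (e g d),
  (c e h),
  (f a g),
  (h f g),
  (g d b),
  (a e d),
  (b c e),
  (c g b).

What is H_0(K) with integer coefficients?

H_0 ≅ Z.

Take the total order a < b < c < d < e < f < g < h on the vertex set. Then K (dimension 2) consists of the simplices:

  0-simplices (8): a, b, c, d, e, f, g, h
  1-simplices (24): ab, ac, ad, ae, af, ag, bc, bd, be, bf, bg, bh, cd, ce, cg, ch, de, dg, dh, eg, eh, fg, fh, gh
  2-simplices (16): abe, abf, acd, acg, ade, afg, bce, bcg, bdg, bdh, bfh, cdh, ceh, deg, egh, fgh

giving chain groups C_0 ≅ Z^8, C_1 ≅ Z^24, C_2 ≅ Z^16.

Boundary ∂_1: C_1 → C_0 maps an edge to its endpoints' difference, ∂[p,q] = q − p.
The resulting 8×24 matrix has rank 7, and its Smith normal form has invariant factors (1,1,1,1,1,1,1).

The boundary map ∂_2: C_2 → C_1 maps a triangle to the signed sum of its edges. For instance
  ∂abe = be − ae + ab,
  ∂abf = bf − af + ab.
The 24×16 boundary matrix has rank 15 and Smith normal form diag(1,1,1,1,1,1,1,1,1,1,1,1,1,1,1).

Computing H_k = (kernel of ∂_k) / (image of ∂_{k+1}):

  H_0: rank C_0 − rank ∂_1 = 8 − 7 = 1, and the invariant factors of ∂_1 are all 1, so H_0 = Z.

(K is a triangulation of the torus T^2.)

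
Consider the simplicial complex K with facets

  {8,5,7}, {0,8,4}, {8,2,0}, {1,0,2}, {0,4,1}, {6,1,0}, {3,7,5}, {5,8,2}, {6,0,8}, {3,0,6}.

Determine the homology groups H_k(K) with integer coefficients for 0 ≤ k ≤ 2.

H_0 = Z,  H_1 = Z,  H_2 = 0.

Take the total order 0 < 1 < 2 < 3 < 4 < 5 < 6 < 7 < 8 on the vertex set. Then K (dimension 2) consists of the simplices:

  0-simplices (9): [0], [1], [2], [3], [4], [5], [6], [7], [8]
  1-simplices (19): [0,1], [0,2], [0,3], [0,4], [0,6], [0,8], [1,2], [1,4], [1,6], [2,5], [2,8], [3,5], [3,6], [3,7], [4,8], [5,7], [5,8], [6,8], [7,8]
  2-simplices (10): [0,1,2], [0,1,4], [0,1,6], [0,2,8], [0,3,6], [0,4,8], [0,6,8], [2,5,8], [3,5,7], [5,7,8]

so the chain groups are C_0 ≅ Z^9, C_1 ≅ Z^19, C_2 ≅ Z^10.

The boundary map ∂_1: C_1 → C_0 sends each edge [p,q] (with p < q) to q − p. For instance
  ∂[0,4] = [4] − [0].
The 9×19 boundary matrix has rank 8 and Smith normal form diag(1,1,1,1,1,1,1,1).

∂_2: C_2 → C_1 sends each 2-simplex [p,q,r] to [q,r] − [p,r] + [p,q]. For instance
  ∂[0,6,8] = [6,8] − [0,8] + [0,6],
  ∂[0,1,6] = [1,6] − [0,6] + [0,1].
The resulting 19×10 matrix has rank 10, and its Smith normal form has invariant factors (1,1,1,1,1,1,1,1,1,1).

From H_k ≅ ker(∂_k) / im(∂_{k+1}) we obtain:

  H_0: rank C_0 − rank ∂_1 = 9 − 8 = 1, and the invariant factors of ∂_1 are all 1, so H_0 ≅ Z.
  H_1: rank ker ∂_1 − rank ∂_2 = (19 − 8) − 10 = 1, and the invariant factors of ∂_2 are all 1, so H_1 ≅ Z.
  H_2: rank ker ∂_2 − rank ∂_3 = (10 − 10) − 0 = 0, and there is no ∂_3, so H_2 ≅ 0.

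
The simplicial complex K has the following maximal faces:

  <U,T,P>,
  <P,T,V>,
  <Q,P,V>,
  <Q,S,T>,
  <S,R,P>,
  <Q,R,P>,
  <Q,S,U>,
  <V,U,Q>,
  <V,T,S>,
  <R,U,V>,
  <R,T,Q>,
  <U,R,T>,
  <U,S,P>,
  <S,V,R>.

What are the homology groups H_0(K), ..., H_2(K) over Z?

Fix the vertex order P < Q < R < S < T < U < V and write every simplex with vertices in increasing order. Then dim K = 2 and the simplices of K are:

  0-simplices (7): P, Q, R, S, T, U, V
  1-simplices (21): PQ, PR, PS, PT, PU, PV, QR, QS, QT, QU, QV, RS, RT, RU, RV, ST, SU, SV, TU, TV, UV
  2-simplices (14): PQR, PQV, PRS, PSU, PTU, PTV, QRT, QST, QSU, QUV, RSV, RTU, RUV, STV

so the chain groups are C_0 ≅ Z^7, C_1 ≅ Z^21, C_2 ≅ Z^14.

Boundary ∂_1: C_1 → C_0 is given by ∂[p,q] = [q] − [p]. For instance
  ∂QV = V − Q.
The 7×21 boundary matrix has rank 6 and Smith normal form diag(1,1,1,1,1,1).

Boundary ∂_2: C_2 → C_1 sends each 2-simplex [p,q,r] to [q,r] − [p,r] + [p,q]. For instance
  ∂PQR = QR − PR + PQ,
  ∂STV = TV − SV + ST.
The resulting 21×14 matrix has rank 13, and its Smith normal form has invariant factors (1,1,1,1,1,1,1,1,1,1,1,1,1).

From H_k ≅ ker(∂_k) / im(∂_{k+1}) we obtain:

  H_0: rank C_0 − rank ∂_1 = 7 − 6 = 1, and the invariant factors of ∂_1 are all 1, so H_0 = Z.
  H_1: rank ker ∂_1 − rank ∂_2 = (21 − 6) − 13 = 2, and the invariant factors of ∂_2 are all 1, so H_1 = Z^2.
  H_2: rank ker ∂_2 − rank ∂_3 = (14 − 13) − 0 = 1, and there is no ∂_3, so H_2 = Z.

As a check, the Euler characteristic is 7 − 21 + 14 = 0, which agrees with 1 − 2 + 1 = 0.
(K is a triangulation of the torus T^2.)

H_0 ≅ Z,  H_1 ≅ Z^2,  H_2 ≅ Z.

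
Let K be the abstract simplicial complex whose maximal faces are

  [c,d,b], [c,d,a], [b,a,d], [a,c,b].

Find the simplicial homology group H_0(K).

Take the total order a < b < c < d on the vertex set. Then K (dimension 2) consists of the simplices:

  0-simplices (4): a, b, c, d
  1-simplices (6): ab, ac, ad, bc, bd, cd
  2-simplices (4): abc, abd, acd, bcd

giving chain groups C_0 ≅ Z^4, C_1 ≅ Z^6, C_2 ≅ Z^4.

The boundary map ∂_1: C_1 → C_0 sends each edge [p,q] (with p < q) to q − p.
This gives a 4×6 integer matrix of rank 3; reducing to Smith normal form yields diagonal entries (1,1,1).

∂_2: C_2 → C_1 maps a triangle to the signed sum of its edges. For instance
  ∂acd = cd − ad + ac,
  ∂abc = bc − ac + ab.
As a 6×4 matrix over Z this has rank 3, with invariant factors (1,1,1).

Now H_k = ker ∂_k / im ∂_{k+1}, so:

  H_0: rank C_0 − rank ∂_1 = 4 − 3 = 1, and the invariant factors of ∂_1 are all 1, so H_0 ≅ Z.

H_0 = Z.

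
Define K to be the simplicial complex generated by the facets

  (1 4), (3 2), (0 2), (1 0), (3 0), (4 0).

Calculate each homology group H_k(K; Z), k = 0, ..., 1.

We work with the vertex ordering 0 < 1 < 2 < 3 < 4. The simplices of K, each written with vertices in increasing order, are:

  0-simplices (5): [0], [1], [2], [3], [4]
  1-simplices (6): [0,1], [0,2], [0,3], [0,4], [1,4], [2,3]

giving chain groups C_0 ≅ Z^5, C_1 ≅ Z^6.

∂_1: C_1 → C_0 maps an edge to its endpoints' difference, ∂[p,q] = q − p. For instance
  ∂[2,3] = [3] − [2].
This gives a 5×6 integer matrix of rank 4; reducing to Smith normal form yields diagonal entries (1,1,1,1).

From H_k ≅ ker(∂_k) / im(∂_{k+1}) we obtain:

  H_0: rank C_0 − rank ∂_1 = 5 − 4 = 1, and the invariant factors of ∂_1 are all 1, so H_0 = Z.
  H_1: rank ker ∂_1 − rank ∂_2 = (6 − 4) − 0 = 2, and there is no ∂_2, so H_1 = Z^2.

As a check, the Euler characteristic is 5 − 6 = -1, which agrees with 1 − 2 = -1.

H_0 ≅ Z,  H_1 ≅ Z^2.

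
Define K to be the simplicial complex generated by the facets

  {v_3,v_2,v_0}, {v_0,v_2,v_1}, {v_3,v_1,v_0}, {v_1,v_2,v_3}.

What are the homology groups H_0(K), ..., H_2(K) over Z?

Order the vertices as v_0 < v_1 < v_2 < v_3. Listing each simplex with vertices in this order, K has dimension 2 with simplices:

  0-simplices (4): [v_0], [v_1], [v_2], [v_3]
  1-simplices (6): [v_0,v_1], [v_0,v_2], [v_0,v_3], [v_1,v_2], [v_1,v_3], [v_2,v_3]
  2-simplices (4): [v_0,v_1,v_2], [v_0,v_1,v_3], [v_0,v_2,v_3], [v_1,v_2,v_3]

Hence C_0 ≅ Z^4, C_1 ≅ Z^6, C_2 ≅ Z^4.

Boundary ∂_1: C_1 → C_0 sends each edge [p,q] (with p < q) to q − p. For instance
  ∂[v_0,v_3] = [v_3] − [v_0].
The resulting 4×6 matrix has rank 3, and its Smith normal form has invariant factors (1,1,1).

Boundary ∂_2: C_2 → C_1 sends each 2-simplex [p,q,r] to [q,r] − [p,r] + [p,q]. For instance
  ∂[v_0,v_1,v_2] = [v_1,v_2] − [v_0,v_2] + [v_0,v_1],
  ∂[v_1,v_2,v_3] = [v_2,v_3] − [v_1,v_3] + [v_1,v_2].
The resulting 6×4 matrix has rank 3, and its Smith normal form has invariant factors (1,1,1).

Computing H_k = (kernel of ∂_k) / (image of ∂_{k+1}):

  H_0: rank C_0 − rank ∂_1 = 4 − 3 = 1, and the invariant factors of ∂_1 are all 1, so H_0 ≅ Z.
  H_1: rank ker ∂_1 − rank ∂_2 = (6 − 3) − 3 = 0, and the invariant factors of ∂_2 are all 1, so H_1 ≅ 0.
  H_2: rank ker ∂_2 − rank ∂_3 = (4 − 3) − 0 = 1, and there is no ∂_3, so H_2 ≅ Z.

As a check, the Euler characteristic is 4 − 6 + 4 = 2, which agrees with 1 − 0 + 1 = 2.

H_0 ≅ Z,  H_1 = 0,  H_2 ≅ Z.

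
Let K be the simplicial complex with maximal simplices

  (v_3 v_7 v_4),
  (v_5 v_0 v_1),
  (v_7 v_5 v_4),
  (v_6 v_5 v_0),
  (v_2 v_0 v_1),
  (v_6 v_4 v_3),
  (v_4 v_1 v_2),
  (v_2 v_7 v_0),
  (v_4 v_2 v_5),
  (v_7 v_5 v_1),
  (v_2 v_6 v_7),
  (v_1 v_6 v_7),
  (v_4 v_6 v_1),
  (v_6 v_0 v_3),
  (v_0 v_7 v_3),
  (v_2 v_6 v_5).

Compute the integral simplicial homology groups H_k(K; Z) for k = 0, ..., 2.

H_0 ≅ Z,  H_1 ≅ Z^2,  H_2 ≅ Z.

Take the total order v_0 < v_1 < v_2 < v_3 < v_4 < v_5 < v_6 < v_7 on the vertex set. Then K (dimension 2) consists of the simplices:

  0-simplices (8): [v_0], [v_1], [v_2], [v_3], [v_4], [v_5], [v_6], [v_7]
  1-simplices (24): (24 of them)
  2-simplices (16): (16 of them)

Hence C_0 ≅ Z^8, C_1 ≅ Z^24, C_2 ≅ Z^16.

The boundary map ∂_1: C_1 → C_0 is given by ∂[p,q] = [q] − [p].
The resulting 8×24 matrix has rank 7, and its Smith normal form has invariant factors (1,1,1,1,1,1,1).

∂_2: C_2 → C_1 sends each 2-simplex [p,q,r] to [q,r] − [p,r] + [p,q]. For instance
  ∂[v_0,v_3,v_6] = [v_3,v_6] − [v_0,v_6] + [v_0,v_3],
  ∂[v_2,v_4,v_5] = [v_4,v_5] − [v_2,v_5] + [v_2,v_4].
The 24×16 boundary matrix has rank 15 and Smith normal form diag(1,1,1,1,1,1,1,1,1,1,1,1,1,1,1).

Now H_k = ker ∂_k / im ∂_{k+1}, so:

  H_0: rank C_0 − rank ∂_1 = 8 − 7 = 1, and the invariant factors of ∂_1 are all 1, so H_0 ≅ Z.
  H_1: rank ker ∂_1 − rank ∂_2 = (24 − 7) − 15 = 2, and the invariant factors of ∂_2 are all 1, so H_1 ≅ Z^2.
  H_2: rank ker ∂_2 − rank ∂_3 = (16 − 15) − 0 = 1, and there is no ∂_3, so H_2 ≅ Z.

As a check, the Euler characteristic is 8 − 24 + 16 = 0, which agrees with 1 − 2 + 1 = 0.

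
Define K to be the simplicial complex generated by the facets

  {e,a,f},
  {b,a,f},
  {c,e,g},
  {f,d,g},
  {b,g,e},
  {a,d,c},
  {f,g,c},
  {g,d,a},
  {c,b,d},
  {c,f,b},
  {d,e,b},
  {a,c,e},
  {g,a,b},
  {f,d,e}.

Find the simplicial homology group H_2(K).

Fix the vertex order a < b < c < d < e < f < g and write every simplex with vertices in increasing order. Then dim K = 2 and the simplices of K are:

  0-simplices (7): a, b, c, d, e, f, g
  1-simplices (21): ab, ac, ad, ae, af, ag, bc, bd, be, bf, bg, cd, ce, cf, cg, de, df, dg, ef, eg, fg
  2-simplices (14): abf, abg, acd, ace, adg, aef, bcd, bcf, bde, beg, ceg, cfg, def, dfg

so the chain groups are C_0 ≅ Z^7, C_1 ≅ Z^21, C_2 ≅ Z^14.

Boundary ∂_1: C_1 → C_0 sends each edge [p,q] (with p < q) to q − p.
The 7×21 boundary matrix has rank 6 and Smith normal form diag(1,1,1,1,1,1).

Boundary ∂_2: C_2 → C_1 sends each 2-simplex [p,q,r] to [q,r] − [p,r] + [p,q]. For instance
  ∂acd = cd − ad + ac,
  ∂abg = bg − ag + ab.
The resulting 21×14 matrix has rank 13, and its Smith normal form has invariant factors (1,1,1,1,1,1,1,1,1,1,1,1,1).

Reading off H_k = ker ∂_k / im ∂_{k+1}:

  H_2: rank ker ∂_2 − rank ∂_3 = (14 − 13) − 0 = 1, and there is no ∂_3, so H_2 = Z.

H_2 ≅ Z.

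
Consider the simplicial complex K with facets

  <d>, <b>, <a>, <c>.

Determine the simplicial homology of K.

Order the vertices as a < b < c < d. Listing each simplex with vertices in this order, K has dimension 0 with simplices:

  0-simplices (4): a, b, c, d

giving chain groups C_0 ≅ Z^4.

From H_k ≅ ker(∂_k) / im(∂_{k+1}) we obtain:

  H_0: rank C_0 − rank ∂_1 = 4 − 0 = 4, and there is no ∂_1, so H_0 = Z^4.

H_0 = Z^4.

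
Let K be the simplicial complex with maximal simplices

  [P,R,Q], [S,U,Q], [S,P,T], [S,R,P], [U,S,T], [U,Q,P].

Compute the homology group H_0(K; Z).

We work with the vertex ordering P < Q < R < S < T < U. The simplices of K, each written with vertices in increasing order, are:

  0-simplices (6): P, Q, R, S, T, U
  1-simplices (12): PQ, PR, PS, PT, PU, QR, QS, QU, RS, ST, SU, TU
  2-simplices (6): PQR, PQU, PRS, PST, QSU, STU

so the chain groups are C_0 ≅ Z^6, C_1 ≅ Z^12, C_2 ≅ Z^6.

Boundary ∂_1: C_1 → C_0 sends each edge [p,q] (with p < q) to q − p.
The resulting 6×12 matrix has rank 5, and its Smith normal form has invariant factors (1,1,1,1,1).

∂_2: C_2 → C_1 maps a triangle to the signed sum of its edges. For instance
  ∂PRS = RS − PS + PR,
  ∂PQR = QR − PR + PQ.
As a 12×6 matrix over Z this has rank 6, with invariant factors (1,1,1,1,1,1).

Now H_k = ker ∂_k / im ∂_{k+1}, so:

  H_0: rank C_0 − rank ∂_1 = 6 − 5 = 1, and the invariant factors of ∂_1 are all 1, so H_0 ≅ Z.

(K is a triangulation of the cylinder S^1 x I.)

H_0 = Z.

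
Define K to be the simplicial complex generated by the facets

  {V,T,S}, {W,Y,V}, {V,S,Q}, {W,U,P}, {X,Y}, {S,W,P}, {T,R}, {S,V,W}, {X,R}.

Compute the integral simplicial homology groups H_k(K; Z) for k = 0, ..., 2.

H_0 ≅ Z,  H_1 ≅ Z,  H_2 = 0.

Take the total order P < Q < R < S < T < U < V < W < X < Y on the vertex set. Then K (dimension 2) consists of the simplices:

  0-simplices (10): P, Q, R, S, T, U, V, W, X, Y
  1-simplices (16): PS, PU, PW, QS, QV, RT, RX, ST, SV, SW, TV, UW, VW, VY, WY, XY
  2-simplices (6): PSW, PUW, QSV, STV, SVW, VWY

so the chain groups are C_0 ≅ Z^10, C_1 ≅ Z^16, C_2 ≅ Z^6.

∂_1: C_1 → C_0 sends each edge [p,q] (with p < q) to q − p. For instance
  ∂QV = V − Q.
The resulting 10×16 matrix has rank 9, and its Smith normal form has invariant factors (1,1,1,1,1,1,1,1,1).

Boundary ∂_2: C_2 → C_1 maps a triangle to the signed sum of its edges. For instance
  ∂VWY = WY − VY + VW,
  ∂STV = TV − SV + ST.
The 16×6 boundary matrix has rank 6 and Smith normal form diag(1,1,1,1,1,1).

Computing H_k = (kernel of ∂_k) / (image of ∂_{k+1}):

  H_0: rank C_0 − rank ∂_1 = 10 − 9 = 1, and the invariant factors of ∂_1 are all 1, so H_0 = Z.
  H_1: rank ker ∂_1 − rank ∂_2 = (16 − 9) − 6 = 1, and the invariant factors of ∂_2 are all 1, so H_1 = Z.
  H_2: rank ker ∂_2 − rank ∂_3 = (6 − 6) − 0 = 0, and there is no ∂_3, so H_2 = 0.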